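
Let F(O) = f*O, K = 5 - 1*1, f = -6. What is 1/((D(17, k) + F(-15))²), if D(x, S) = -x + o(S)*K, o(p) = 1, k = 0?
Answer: 1/5929 ≈ 0.00016866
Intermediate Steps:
K = 4 (K = 5 - 1 = 4)
F(O) = -6*O
D(x, S) = 4 - x (D(x, S) = -x + 1*4 = -x + 4 = 4 - x)
1/((D(17, k) + F(-15))²) = 1/(((4 - 1*17) - 6*(-15))²) = 1/(((4 - 17) + 90)²) = 1/((-13 + 90)²) = 1/(77²) = 1/5929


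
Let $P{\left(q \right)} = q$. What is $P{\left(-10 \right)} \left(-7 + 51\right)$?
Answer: $-440$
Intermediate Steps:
$P{\left(-10 \right)} \left(-7 + 51\right) = - 10 \left(-7 + 51\right) = \left(-10\right) 44 = -440$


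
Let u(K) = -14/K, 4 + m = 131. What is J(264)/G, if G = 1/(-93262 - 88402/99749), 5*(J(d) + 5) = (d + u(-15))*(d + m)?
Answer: -963442806844984/498745 ≈ -1.9317e+9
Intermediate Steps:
m = 127 (m = -4 + 131 = 127)
J(d) = -5 + (127 + d)*(14/15 + d)/5 (J(d) = -5 + ((d - 14/(-15))*(d + 127))/5 = -5 + ((d - 14*(-1/15))*(127 + d))/5 = -5 + ((d + 14/15)*(127 + d))/5 = -5 + ((14/15 + d)*(127 + d))/5 = -5 + ((127 + d)*(14/15 + d))/5 = -5 + (127 + d)*(14/15 + d)/5)
G = -99749/9302879640 (G = 1/(-93262 - 88402*1/99749) = 1/(-93262 - 88402/99749) = 1/(-9302879640/99749) = -99749/9302879640 ≈ -1.0722e-5)
J(264)/G = (1403/75 + (1/5)*264**2 + (1919/75)*264)/(-99749/9302879640) = (1403/75 + (1/5)*69696 + 168872/25)*(-9302879640/99749) = (1403/75 + 69696/5 + 168872/25)*(-9302879640/99749) = (1553459/75)*(-9302879640/99749) = -963442806844984/498745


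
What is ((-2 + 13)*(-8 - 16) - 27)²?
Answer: 84681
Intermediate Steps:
((-2 + 13)*(-8 - 16) - 27)² = (11*(-24) - 27)² = (-264 - 27)² = (-291)² = 84681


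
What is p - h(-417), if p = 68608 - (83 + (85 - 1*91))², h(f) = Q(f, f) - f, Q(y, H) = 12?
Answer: 62250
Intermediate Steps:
h(f) = 12 - f
p = 62679 (p = 68608 - (83 + (85 - 91))² = 68608 - (83 - 6)² = 68608 - 1*77² = 68608 - 1*5929 = 68608 - 5929 = 62679)
p - h(-417) = 62679 - (12 - 1*(-417)) = 62679 - (12 + 417) = 62679 - 1*429 = 62679 - 429 = 62250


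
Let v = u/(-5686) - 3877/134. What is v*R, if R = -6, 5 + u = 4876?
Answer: 34046004/190481 ≈ 178.74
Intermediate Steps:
u = 4871 (u = -5 + 4876 = 4871)
v = -5674334/190481 (v = 4871/(-5686) - 3877/134 = 4871*(-1/5686) - 3877*1/134 = -4871/5686 - 3877/134 = -5674334/190481 ≈ -29.789)
v*R = -5674334/190481*(-6) = 34046004/190481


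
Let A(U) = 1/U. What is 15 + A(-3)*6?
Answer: 13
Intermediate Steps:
15 + A(-3)*6 = 15 + 6/(-3) = 15 - ⅓*6 = 15 - 2 = 13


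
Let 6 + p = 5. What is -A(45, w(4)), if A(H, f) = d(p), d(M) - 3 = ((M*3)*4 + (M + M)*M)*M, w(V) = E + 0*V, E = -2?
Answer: -13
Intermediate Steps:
p = -1 (p = -6 + 5 = -1)
w(V) = -2 (w(V) = -2 + 0*V = -2 + 0 = -2)
d(M) = 3 + M*(2*M**2 + 12*M) (d(M) = 3 + ((M*3)*4 + (M + M)*M)*M = 3 + ((3*M)*4 + (2*M)*M)*M = 3 + (12*M + 2*M**2)*M = 3 + (2*M**2 + 12*M)*M = 3 + M*(2*M**2 + 12*M))
A(H, f) = 13 (A(H, f) = 3 + 2*(-1)**3 + 12*(-1)**2 = 3 + 2*(-1) + 12*1 = 3 - 2 + 12 = 13)
-A(45, w(4)) = -1*13 = -13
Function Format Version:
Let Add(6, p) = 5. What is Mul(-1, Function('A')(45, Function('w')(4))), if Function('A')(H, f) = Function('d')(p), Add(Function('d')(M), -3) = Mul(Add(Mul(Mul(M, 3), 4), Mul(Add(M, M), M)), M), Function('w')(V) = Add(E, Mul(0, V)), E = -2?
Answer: -13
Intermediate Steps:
p = -1 (p = Add(-6, 5) = -1)
Function('w')(V) = -2 (Function('w')(V) = Add(-2, Mul(0, V)) = Add(-2, 0) = -2)
Function('d')(M) = Add(3, Mul(M, Add(Mul(2, Pow(M, 2)), Mul(12, M)))) (Function('d')(M) = Add(3, Mul(Add(Mul(Mul(M, 3), 4), Mul(Add(M, M), M)), M)) = Add(3, Mul(Add(Mul(Mul(3, M), 4), Mul(Mul(2, M), M)), M)) = Add(3, Mul(Add(Mul(12, M), Mul(2, Pow(M, 2))), M)) = Add(3, Mul(Add(Mul(2, Pow(M, 2)), Mul(12, M)), M)) = Add(3, Mul(M, Add(Mul(2, Pow(M, 2)), Mul(12, M)))))
Function('A')(H, f) = 13 (Function('A')(H, f) = Add(3, Mul(2, Pow(-1, 3)), Mul(12, Pow(-1, 2))) = Add(3, Mul(2, -1), Mul(12, 1)) = Add(3, -2, 12) = 13)
Mul(-1, Function('A')(45, Function('w')(4))) = Mul(-1, 13) = -13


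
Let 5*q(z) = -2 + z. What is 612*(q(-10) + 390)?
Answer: 1186056/5 ≈ 2.3721e+5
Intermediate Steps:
q(z) = -⅖ + z/5 (q(z) = (-2 + z)/5 = -⅖ + z/5)
612*(q(-10) + 390) = 612*((-⅖ + (⅕)*(-10)) + 390) = 612*((-⅖ - 2) + 390) = 612*(-12/5 + 390) = 612*(1938/5) = 1186056/5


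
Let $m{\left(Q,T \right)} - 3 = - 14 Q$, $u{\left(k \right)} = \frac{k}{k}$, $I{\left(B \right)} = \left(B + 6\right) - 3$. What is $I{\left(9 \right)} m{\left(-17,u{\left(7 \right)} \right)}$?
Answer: $2892$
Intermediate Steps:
$I{\left(B \right)} = 3 + B$ ($I{\left(B \right)} = \left(6 + B\right) - 3 = 3 + B$)
$u{\left(k \right)} = 1$
$m{\left(Q,T \right)} = 3 - 14 Q$
$I{\left(9 \right)} m{\left(-17,u{\left(7 \right)} \right)} = \left(3 + 9\right) \left(3 - -238\right) = 12 \left(3 + 238\right) = 12 \cdot 241 = 2892$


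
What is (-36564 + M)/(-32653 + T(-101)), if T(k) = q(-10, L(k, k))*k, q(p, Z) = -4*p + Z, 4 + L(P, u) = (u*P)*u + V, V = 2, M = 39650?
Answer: 1543/52011955 ≈ 2.9666e-5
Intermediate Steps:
L(P, u) = -2 + P*u² (L(P, u) = -4 + ((u*P)*u + 2) = -4 + ((P*u)*u + 2) = -4 + (P*u² + 2) = -4 + (2 + P*u²) = -2 + P*u²)
q(p, Z) = Z - 4*p
T(k) = k*(38 + k³) (T(k) = ((-2 + k*k²) - 4*(-10))*k = ((-2 + k³) + 40)*k = (38 + k³)*k = k*(38 + k³))
(-36564 + M)/(-32653 + T(-101)) = (-36564 + 39650)/(-32653 - 101*(38 + (-101)³)) = 3086/(-32653 - 101*(38 - 1030301)) = 3086/(-32653 - 101*(-1030263)) = 3086/(-32653 + 104056563) = 3086/104023910 = 3086*(1/104023910) = 1543/52011955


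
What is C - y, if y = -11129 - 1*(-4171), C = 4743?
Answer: 11701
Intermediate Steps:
y = -6958 (y = -11129 + 4171 = -6958)
C - y = 4743 - 1*(-6958) = 4743 + 6958 = 11701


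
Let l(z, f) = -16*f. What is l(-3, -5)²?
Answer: 6400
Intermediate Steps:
l(-3, -5)² = (-16*(-5))² = 80² = 6400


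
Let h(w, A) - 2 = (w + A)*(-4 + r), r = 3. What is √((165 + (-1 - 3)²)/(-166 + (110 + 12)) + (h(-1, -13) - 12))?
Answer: I*√55/22 ≈ 0.3371*I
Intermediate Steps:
h(w, A) = 2 - A - w (h(w, A) = 2 + (w + A)*(-4 + 3) = 2 + (A + w)*(-1) = 2 + (-A - w) = 2 - A - w)
√((165 + (-1 - 3)²)/(-166 + (110 + 12)) + (h(-1, -13) - 12)) = √((165 + (-1 - 3)²)/(-166 + (110 + 12)) + ((2 - 1*(-13) - 1*(-1)) - 12)) = √((165 + (-4)²)/(-166 + 122) + ((2 + 13 + 1) - 12)) = √((165 + 16)/(-44) + (16 - 12)) = √(181*(-1/44) + 4) = √(-181/44 + 4) = √(-5/44) = I*√55/22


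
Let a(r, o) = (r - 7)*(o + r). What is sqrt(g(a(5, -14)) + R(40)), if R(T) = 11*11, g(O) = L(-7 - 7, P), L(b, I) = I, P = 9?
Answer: sqrt(130) ≈ 11.402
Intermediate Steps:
a(r, o) = (-7 + r)*(o + r)
g(O) = 9
R(T) = 121
sqrt(g(a(5, -14)) + R(40)) = sqrt(9 + 121) = sqrt(130)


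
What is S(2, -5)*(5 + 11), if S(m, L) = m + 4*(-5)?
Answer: -288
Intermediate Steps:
S(m, L) = -20 + m (S(m, L) = m - 20 = -20 + m)
S(2, -5)*(5 + 11) = (-20 + 2)*(5 + 11) = -18*16 = -288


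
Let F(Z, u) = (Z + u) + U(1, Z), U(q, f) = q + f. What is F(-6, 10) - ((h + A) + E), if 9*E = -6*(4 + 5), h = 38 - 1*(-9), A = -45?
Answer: 3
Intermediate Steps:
U(q, f) = f + q
F(Z, u) = 1 + u + 2*Z (F(Z, u) = (Z + u) + (Z + 1) = (Z + u) + (1 + Z) = 1 + u + 2*Z)
h = 47 (h = 38 + 9 = 47)
E = -6 (E = (-6*(4 + 5))/9 = (-6*9)/9 = (⅑)*(-54) = -6)
F(-6, 10) - ((h + A) + E) = (1 + 10 + 2*(-6)) - ((47 - 45) - 6) = (1 + 10 - 12) - (2 - 6) = -1 - 1*(-4) = -1 + 4 = 3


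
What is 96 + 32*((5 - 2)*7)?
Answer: 768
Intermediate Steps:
96 + 32*((5 - 2)*7) = 96 + 32*(3*7) = 96 + 32*21 = 96 + 672 = 768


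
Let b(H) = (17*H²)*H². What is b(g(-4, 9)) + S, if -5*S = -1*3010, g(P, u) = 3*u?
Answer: 9035099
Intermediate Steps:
S = 602 (S = -(-1)*3010/5 = -⅕*(-3010) = 602)
b(H) = 17*H⁴
b(g(-4, 9)) + S = 17*(3*9)⁴ + 602 = 17*27⁴ + 602 = 17*531441 + 602 = 9034497 + 602 = 9035099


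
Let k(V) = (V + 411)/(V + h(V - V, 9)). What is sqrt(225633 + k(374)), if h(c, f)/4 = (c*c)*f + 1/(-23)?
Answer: sqrt(16680211044222)/8598 ≈ 475.01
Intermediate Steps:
h(c, f) = -4/23 + 4*f*c**2 (h(c, f) = 4*((c*c)*f + 1/(-23)) = 4*(c**2*f - 1/23) = 4*(f*c**2 - 1/23) = 4*(-1/23 + f*c**2) = -4/23 + 4*f*c**2)
k(V) = (411 + V)/(-4/23 + V) (k(V) = (V + 411)/(V + (-4/23 + 4*9*(V - V)**2)) = (411 + V)/(V + (-4/23 + 4*9*0**2)) = (411 + V)/(V + (-4/23 + 4*9*0)) = (411 + V)/(V + (-4/23 + 0)) = (411 + V)/(V - 4/23) = (411 + V)/(-4/23 + V))
sqrt(225633 + k(374)) = sqrt(225633 + 23*(411 + 374)/(-4 + 23*374)) = sqrt(225633 + 23*785/(-4 + 8602)) = sqrt(225633 + 23*785/8598) = sqrt(225633 + 23*(1/8598)*785) = sqrt(225633 + 18055/8598) = sqrt(1940010589/8598) = sqrt(16680211044222)/8598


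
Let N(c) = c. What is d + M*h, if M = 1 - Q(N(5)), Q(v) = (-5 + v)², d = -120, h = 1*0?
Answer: -120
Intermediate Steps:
h = 0
M = 1 (M = 1 - (-5 + 5)² = 1 - 1*0² = 1 - 1*0 = 1 + 0 = 1)
d + M*h = -120 + 1*0 = -120 + 0 = -120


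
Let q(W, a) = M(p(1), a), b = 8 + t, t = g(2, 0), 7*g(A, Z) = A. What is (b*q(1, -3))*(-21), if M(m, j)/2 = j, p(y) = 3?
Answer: 1044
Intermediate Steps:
g(A, Z) = A/7
t = 2/7 (t = (⅐)*2 = 2/7 ≈ 0.28571)
M(m, j) = 2*j
b = 58/7 (b = 8 + 2/7 = 58/7 ≈ 8.2857)
q(W, a) = 2*a
(b*q(1, -3))*(-21) = (58*(2*(-3))/7)*(-21) = ((58/7)*(-6))*(-21) = -348/7*(-21) = 1044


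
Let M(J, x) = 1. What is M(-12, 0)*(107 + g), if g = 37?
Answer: 144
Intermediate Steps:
M(-12, 0)*(107 + g) = 1*(107 + 37) = 1*144 = 144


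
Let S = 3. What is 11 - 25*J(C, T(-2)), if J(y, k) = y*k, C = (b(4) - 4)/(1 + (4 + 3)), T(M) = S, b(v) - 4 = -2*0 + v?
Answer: -53/2 ≈ -26.500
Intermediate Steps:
b(v) = 4 + v (b(v) = 4 + (-2*0 + v) = 4 + (0 + v) = 4 + v)
T(M) = 3
C = ½ (C = ((4 + 4) - 4)/(1 + (4 + 3)) = (8 - 4)/(1 + 7) = 4/8 = 4*(⅛) = ½ ≈ 0.50000)
J(y, k) = k*y
11 - 25*J(C, T(-2)) = 11 - 75/2 = -53/2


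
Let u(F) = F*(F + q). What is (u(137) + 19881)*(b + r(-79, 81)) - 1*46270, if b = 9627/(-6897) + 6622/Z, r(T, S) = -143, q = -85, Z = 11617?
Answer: -9542548868330/2427953 ≈ -3.9303e+6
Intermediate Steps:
u(F) = F*(-85 + F) (u(F) = F*(F - 85) = F*(-85 + F))
b = -22054975/26707483 (b = 9627/(-6897) + 6622/11617 = 9627*(-1/6897) + 6622*(1/11617) = -3209/2299 + 6622/11617 = -22054975/26707483 ≈ -0.82580)
(u(137) + 19881)*(b + r(-79, 81)) - 1*46270 = (137*(-85 + 137) + 19881)*(-22054975/26707483 - 143) - 1*46270 = (137*52 + 19881)*(-3841225044/26707483) - 46270 = (7124 + 19881)*(-3841225044/26707483) - 46270 = 27005*(-3841225044/26707483) - 46270 = -9430207483020/2427953 - 46270 = -9542548868330/2427953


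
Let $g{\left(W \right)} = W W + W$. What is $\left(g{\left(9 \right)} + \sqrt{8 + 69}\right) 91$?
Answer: $8190 + 91 \sqrt{77} \approx 8988.5$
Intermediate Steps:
$g{\left(W \right)} = W + W^{2}$ ($g{\left(W \right)} = W^{2} + W = W + W^{2}$)
$\left(g{\left(9 \right)} + \sqrt{8 + 69}\right) 91 = \left(9 \left(1 + 9\right) + \sqrt{8 + 69}\right) 91 = \left(9 \cdot 10 + \sqrt{77}\right) 91 = \left(90 + \sqrt{77}\right) 91 = 8190 + 91 \sqrt{77}$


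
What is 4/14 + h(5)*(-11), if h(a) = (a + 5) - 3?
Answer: -537/7 ≈ -76.714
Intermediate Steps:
h(a) = 2 + a (h(a) = (5 + a) - 3 = 2 + a)
4/14 + h(5)*(-11) = 4/14 + (2 + 5)*(-11) = 4*(1/14) + 7*(-11) = 2/7 - 77 = -537/7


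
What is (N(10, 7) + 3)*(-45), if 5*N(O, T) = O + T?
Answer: -288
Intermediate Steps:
N(O, T) = O/5 + T/5 (N(O, T) = (O + T)/5 = O/5 + T/5)
(N(10, 7) + 3)*(-45) = (((⅕)*10 + (⅕)*7) + 3)*(-45) = ((2 + 7/5) + 3)*(-45) = (17/5 + 3)*(-45) = (32/5)*(-45) = -288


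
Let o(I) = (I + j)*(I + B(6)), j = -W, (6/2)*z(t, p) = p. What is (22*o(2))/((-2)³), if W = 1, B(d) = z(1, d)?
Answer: -11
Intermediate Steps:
z(t, p) = p/3
B(d) = d/3
j = -1 (j = -1*1 = -1)
o(I) = (-1 + I)*(2 + I) (o(I) = (I - 1)*(I + (⅓)*6) = (-1 + I)*(I + 2) = (-1 + I)*(2 + I))
(22*o(2))/((-2)³) = (22*(-2 + 2 + 2²))/((-2)³) = (22*(-2 + 2 + 4))/(-8) = -11*4/4 = -⅛*88 = -11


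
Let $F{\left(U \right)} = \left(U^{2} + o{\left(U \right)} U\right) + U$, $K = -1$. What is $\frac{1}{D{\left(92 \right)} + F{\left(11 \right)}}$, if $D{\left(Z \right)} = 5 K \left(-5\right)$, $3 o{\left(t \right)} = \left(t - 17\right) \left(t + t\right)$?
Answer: $- \frac{1}{327} \approx -0.0030581$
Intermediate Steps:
$o{\left(t \right)} = \frac{2 t \left(-17 + t\right)}{3}$ ($o{\left(t \right)} = \frac{\left(t - 17\right) \left(t + t\right)}{3} = \frac{\left(-17 + t\right) 2 t}{3} = \frac{2 t \left(-17 + t\right)}{3}$)
$D{\left(Z \right)} = 25$ ($D{\left(Z \right)} = 5 \left(-1\right) \left(-5\right) = \left(-5\right) \left(-5\right) = 25$)
$F{\left(U \right)} = U + U^{2} + \frac{2 U^{2} \left(-17 + U\right)}{3}$ ($F{\left(U \right)} = \left(U^{2} + \frac{2 U \left(-17 + U\right)}{3} U\right) + U = \left(U^{2} + \frac{2 U^{2} \left(-17 + U\right)}{3}\right) + U = U + U^{2} + \frac{2 U^{2} \left(-17 + U\right)}{3}$)
$\frac{1}{D{\left(92 \right)} + F{\left(11 \right)}} = \frac{1}{25 + \frac{1}{3} \cdot 11 \left(3 - 341 + 2 \cdot 11^{2}\right)} = \frac{1}{25 + \frac{1}{3} \cdot 11 \left(3 - 341 + 2 \cdot 121\right)} = \frac{1}{25 + \frac{1}{3} \cdot 11 \left(3 - 341 + 242\right)} = \frac{1}{25 + \frac{1}{3} \cdot 11 \left(-96\right)} = \frac{1}{25 - 352} = \frac{1}{-327} = - \frac{1}{327}$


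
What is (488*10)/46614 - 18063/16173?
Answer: -14130823/13960893 ≈ -1.0122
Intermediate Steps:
(488*10)/46614 - 18063/16173 = 4880*(1/46614) - 18063*1/16173 = 2440/23307 - 669/599 = -14130823/13960893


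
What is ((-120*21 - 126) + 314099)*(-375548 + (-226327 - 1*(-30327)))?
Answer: -178010339244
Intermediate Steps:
((-120*21 - 126) + 314099)*(-375548 + (-226327 - 1*(-30327))) = ((-2520 - 126) + 314099)*(-375548 + (-226327 + 30327)) = (-2646 + 314099)*(-375548 - 196000) = 311453*(-571548) = -178010339244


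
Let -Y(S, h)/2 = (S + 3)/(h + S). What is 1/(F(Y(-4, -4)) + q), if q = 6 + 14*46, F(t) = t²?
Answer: 16/10401 ≈ 0.0015383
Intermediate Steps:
Y(S, h) = -2*(3 + S)/(S + h) (Y(S, h) = -2*(S + 3)/(h + S) = -2*(3 + S)/(S + h))
q = 650 (q = 6 + 644 = 650)
1/(F(Y(-4, -4)) + q) = 1/((2*(-3 - 1*(-4))/(-4 - 4))² + 650) = 1/((2*(-3 + 4)/(-8))² + 650) = 1/((2*(-⅛)*1)² + 650) = 1/((-¼)² + 650) = 1/(1/16 + 650) = 1/(10401/16) = 16/10401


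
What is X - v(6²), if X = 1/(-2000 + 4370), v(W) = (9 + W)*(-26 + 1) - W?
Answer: 2751571/2370 ≈ 1161.0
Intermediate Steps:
v(W) = -225 - 26*W (v(W) = (9 + W)*(-25) - W = (-225 - 25*W) - W = -225 - 26*W)
X = 1/2370 ≈ 0.00042194
X - v(6²) = 1/2370 - (-225 - 26*6²) = 1/2370 - (-225 - 26*36) = 1/2370 - (-225 - 936) = 1/2370 - 1*(-1161) = 1/2370 + 1161 = 2751571/2370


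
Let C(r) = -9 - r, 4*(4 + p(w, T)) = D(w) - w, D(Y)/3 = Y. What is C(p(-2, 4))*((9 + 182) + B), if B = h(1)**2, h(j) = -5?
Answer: -864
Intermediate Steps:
D(Y) = 3*Y
B = 25 (B = (-5)**2 = 25)
p(w, T) = -4 + w/2 (p(w, T) = -4 + (3*w - w)/4 = -4 + (2*w)/4 = -4 + w/2)
C(p(-2, 4))*((9 + 182) + B) = (-9 - (-4 + (1/2)*(-2)))*((9 + 182) + 25) = (-9 - (-4 - 1))*(191 + 25) = (-9 - 1*(-5))*216 = (-9 + 5)*216 = -4*216 = -864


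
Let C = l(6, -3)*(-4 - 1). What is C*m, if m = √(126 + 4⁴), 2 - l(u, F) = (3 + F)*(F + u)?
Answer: -10*√382 ≈ -195.45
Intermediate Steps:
l(u, F) = 2 - (3 + F)*(F + u)
C = -10 (C = (2 - 1*(-3)² - 3*(-3) - 3*6 - 1*(-3)*6)*(-4 - 1) = (2 - 1*9 + 9 - 18 + 18)*(-5) = (2 - 9 + 9 - 18 + 18)*(-5) = 2*(-5) = -10)
m = √382 (m = √(126 + 256) = √382 ≈ 19.545)
C*m = -10*√382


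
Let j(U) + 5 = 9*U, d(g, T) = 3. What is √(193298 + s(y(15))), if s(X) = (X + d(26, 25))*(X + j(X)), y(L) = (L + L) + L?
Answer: √214658 ≈ 463.31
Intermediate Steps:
j(U) = -5 + 9*U
y(L) = 3*L (y(L) = 2*L + L = 3*L)
s(X) = (-5 + 10*X)*(3 + X) (s(X) = (X + 3)*(X + (-5 + 9*X)) = (3 + X)*(-5 + 10*X) = (-5 + 10*X)*(3 + X))
√(193298 + s(y(15))) = √(193298 + (-15 + 10*(3*15)² + 25*(3*15))) = √(193298 + (-15 + 10*45² + 25*45)) = √(193298 + (-15 + 10*2025 + 1125)) = √(193298 + (-15 + 20250 + 1125)) = √(193298 + 21360) = √214658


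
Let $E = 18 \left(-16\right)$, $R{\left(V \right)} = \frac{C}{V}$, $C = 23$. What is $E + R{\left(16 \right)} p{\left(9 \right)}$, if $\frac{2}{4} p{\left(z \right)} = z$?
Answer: $- \frac{2097}{8} \approx -262.13$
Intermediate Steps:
$R{\left(V \right)} = \frac{23}{V}$
$p{\left(z \right)} = 2 z$
$E = -288$
$E + R{\left(16 \right)} p{\left(9 \right)} = -288 + \frac{23}{16} \cdot 2 \cdot 9 = -288 + 23 \cdot \frac{1}{16} \cdot 18 = -288 + \frac{23}{16} \cdot 18 = -288 + \frac{207}{8} = - \frac{2097}{8}$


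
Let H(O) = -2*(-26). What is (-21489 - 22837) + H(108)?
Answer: -44274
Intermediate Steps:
H(O) = 52
(-21489 - 22837) + H(108) = (-21489 - 22837) + 52 = -44326 + 52 = -44274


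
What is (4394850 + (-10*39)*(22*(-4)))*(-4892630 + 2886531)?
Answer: -8885353507830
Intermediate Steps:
(4394850 + (-10*39)*(22*(-4)))*(-4892630 + 2886531) = (4394850 - 390*(-88))*(-2006099) = (4394850 + 34320)*(-2006099) = 4429170*(-2006099) = -8885353507830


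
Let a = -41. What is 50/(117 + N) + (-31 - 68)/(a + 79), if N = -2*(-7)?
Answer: -11069/4978 ≈ -2.2236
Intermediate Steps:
N = 14
50/(117 + N) + (-31 - 68)/(a + 79) = 50/(117 + 14) + (-31 - 68)/(-41 + 79) = 50/131 - 99/38 = -11069/4978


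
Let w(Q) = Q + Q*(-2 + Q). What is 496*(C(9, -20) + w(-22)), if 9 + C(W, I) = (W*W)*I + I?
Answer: -566928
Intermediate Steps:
C(W, I) = -9 + I + I*W² (C(W, I) = -9 + ((W*W)*I + I) = -9 + (W²*I + I) = -9 + (I*W² + I) = -9 + (I + I*W²) = -9 + I + I*W²)
496*(C(9, -20) + w(-22)) = 496*((-9 - 20 - 20*9²) - 22*(-1 - 22)) = 496*((-9 - 20 - 20*81) - 22*(-23)) = 496*((-9 - 20 - 1620) + 506) = 496*(-1649 + 506) = 496*(-1143) = -566928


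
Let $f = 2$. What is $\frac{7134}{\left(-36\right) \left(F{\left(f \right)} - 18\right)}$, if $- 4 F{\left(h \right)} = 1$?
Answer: $\frac{2378}{219} \approx 10.858$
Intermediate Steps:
$F{\left(h \right)} = - \frac{1}{4}$ ($F{\left(h \right)} = \left(- \frac{1}{4}\right) 1 = - \frac{1}{4}$)
$\frac{7134}{\left(-36\right) \left(F{\left(f \right)} - 18\right)} = \frac{7134}{\left(-36\right) \left(- \frac{1}{4} - 18\right)} = \frac{7134}{\left(-36\right) \left(- \frac{73}{4}\right)} = \frac{7134}{657} = 7134 \cdot \frac{1}{657} = \frac{2378}{219}$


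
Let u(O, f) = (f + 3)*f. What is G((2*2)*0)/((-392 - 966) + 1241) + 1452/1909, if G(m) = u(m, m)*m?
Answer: 1452/1909 ≈ 0.76061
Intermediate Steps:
u(O, f) = f*(3 + f) (u(O, f) = (3 + f)*f = f*(3 + f))
G(m) = m²*(3 + m) (G(m) = (m*(3 + m))*m = m²*(3 + m))
G((2*2)*0)/((-392 - 966) + 1241) + 1452/1909 = (((2*2)*0)²*(3 + (2*2)*0))/((-392 - 966) + 1241) + 1452/1909 = ((4*0)²*(3 + 4*0))/(-1358 + 1241) + 1452*(1/1909) = (0²*(3 + 0))/(-117) + 1452/1909 = (0*3)*(-1/117) + 1452/1909 = 0*(-1/117) + 1452/1909 = 0 + 1452/1909 = 1452/1909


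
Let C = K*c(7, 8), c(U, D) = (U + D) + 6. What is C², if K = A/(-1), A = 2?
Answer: 1764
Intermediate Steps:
c(U, D) = 6 + D + U (c(U, D) = (D + U) + 6 = 6 + D + U)
K = -2 (K = 2/(-1) = 2*(-1) = -2)
C = -42 (C = -2*(6 + 8 + 7) = -2*21 = -42)
C² = (-42)² = 1764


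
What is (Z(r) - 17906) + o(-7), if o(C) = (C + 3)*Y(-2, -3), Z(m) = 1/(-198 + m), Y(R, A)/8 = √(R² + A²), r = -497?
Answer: -12444671/695 - 32*√13 ≈ -18021.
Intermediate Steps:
Y(R, A) = 8*√(A² + R²) (Y(R, A) = 8*√(R² + A²) = 8*√(A² + R²))
o(C) = 8*√13*(3 + C) (o(C) = (C + 3)*(8*√((-3)² + (-2)²)) = (3 + C)*(8*√(9 + 4)) = (3 + C)*(8*√13) = 8*√13*(3 + C))
(Z(r) - 17906) + o(-7) = (1/(-198 - 497) - 17906) + 8*√13*(3 - 7) = (1/(-695) - 17906) + 8*√13*(-4) = (-1/695 - 17906) - 32*√13 = -12444671/695 - 32*√13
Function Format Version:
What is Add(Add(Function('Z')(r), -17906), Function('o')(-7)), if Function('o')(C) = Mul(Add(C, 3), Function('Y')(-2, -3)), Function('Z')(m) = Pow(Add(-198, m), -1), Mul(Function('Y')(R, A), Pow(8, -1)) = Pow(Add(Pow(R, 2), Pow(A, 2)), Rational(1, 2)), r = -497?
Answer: Add(Rational(-12444671, 695), Mul(-32, Pow(13, Rational(1, 2)))) ≈ -18021.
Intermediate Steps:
Function('Y')(R, A) = Mul(8, Pow(Add(Pow(A, 2), Pow(R, 2)), Rational(1, 2))) (Function('Y')(R, A) = Mul(8, Pow(Add(Pow(R, 2), Pow(A, 2)), Rational(1, 2))) = Mul(8, Pow(Add(Pow(A, 2), Pow(R, 2)), Rational(1, 2))))
Function('o')(C) = Mul(8, Pow(13, Rational(1, 2)), Add(3, C)) (Function('o')(C) = Mul(Add(C, 3), Mul(8, Pow(Add(Pow(-3, 2), Pow(-2, 2)), Rational(1, 2)))) = Mul(Add(3, C), Mul(8, Pow(Add(9, 4), Rational(1, 2)))) = Mul(Add(3, C), Mul(8, Pow(13, Rational(1, 2)))) = Mul(8, Pow(13, Rational(1, 2)), Add(3, C)))
Add(Add(Function('Z')(r), -17906), Function('o')(-7)) = Add(Add(Pow(Add(-198, -497), -1), -17906), Mul(8, Pow(13, Rational(1, 2)), Add(3, -7))) = Add(Add(Pow(-695, -1), -17906), Mul(8, Pow(13, Rational(1, 2)), -4)) = Add(Add(Rational(-1, 695), -17906), Mul(-32, Pow(13, Rational(1, 2)))) = Add(Rational(-12444671, 695), Mul(-32, Pow(13, Rational(1, 2))))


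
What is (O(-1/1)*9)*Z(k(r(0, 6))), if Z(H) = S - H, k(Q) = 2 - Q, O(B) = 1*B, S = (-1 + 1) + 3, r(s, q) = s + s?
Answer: -9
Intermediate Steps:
r(s, q) = 2*s
S = 3 (S = 0 + 3 = 3)
O(B) = B
Z(H) = 3 - H
(O(-1/1)*9)*Z(k(r(0, 6))) = (-1/1*9)*(3 - (2 - 2*0)) = (-1*1*9)*(3 - (2 - 1*0)) = (-1*9)*(3 - (2 + 0)) = -9*(3 - 1*2) = -9*(3 - 2) = -9*1 = -9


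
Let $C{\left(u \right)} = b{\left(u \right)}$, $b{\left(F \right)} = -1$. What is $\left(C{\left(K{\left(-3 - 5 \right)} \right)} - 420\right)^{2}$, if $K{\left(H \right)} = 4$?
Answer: $177241$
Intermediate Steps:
$C{\left(u \right)} = -1$
$\left(C{\left(K{\left(-3 - 5 \right)} \right)} - 420\right)^{2} = \left(-1 - 420\right)^{2} = \left(-421\right)^{2} = 177241$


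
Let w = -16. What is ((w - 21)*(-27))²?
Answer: 998001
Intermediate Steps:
((w - 21)*(-27))² = ((-16 - 21)*(-27))² = (-37*(-27))² = 999² = 998001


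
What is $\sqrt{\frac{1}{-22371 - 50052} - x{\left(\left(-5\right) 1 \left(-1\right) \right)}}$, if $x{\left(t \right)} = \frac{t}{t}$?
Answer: $\frac{2 i \sqrt{145698982}}{24141} \approx 1.0 i$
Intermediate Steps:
$x{\left(t \right)} = 1$
$\sqrt{\frac{1}{-22371 - 50052} - x{\left(\left(-5\right) 1 \left(-1\right) \right)}} = \sqrt{\frac{1}{-22371 - 50052} - 1} = \sqrt{\frac{1}{-72423} - 1} = \sqrt{- \frac{1}{72423} - 1} = \sqrt{- \frac{72424}{72423}} = \frac{2 i \sqrt{145698982}}{24141}$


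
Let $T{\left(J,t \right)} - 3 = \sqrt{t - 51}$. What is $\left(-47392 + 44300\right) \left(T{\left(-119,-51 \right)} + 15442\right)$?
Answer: $-47755940 - 3092 i \sqrt{102} \approx -4.7756 \cdot 10^{7} - 31228.0 i$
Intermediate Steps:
$T{\left(J,t \right)} = 3 + \sqrt{-51 + t}$ ($T{\left(J,t \right)} = 3 + \sqrt{t - 51} = 3 + \sqrt{-51 + t}$)
$\left(-47392 + 44300\right) \left(T{\left(-119,-51 \right)} + 15442\right) = \left(-47392 + 44300\right) \left(\left(3 + \sqrt{-51 - 51}\right) + 15442\right) = - 3092 \left(\left(3 + \sqrt{-102}\right) + 15442\right) = - 3092 \left(\left(3 + i \sqrt{102}\right) + 15442\right) = - 3092 \left(15445 + i \sqrt{102}\right) = -47755940 - 3092 i \sqrt{102}$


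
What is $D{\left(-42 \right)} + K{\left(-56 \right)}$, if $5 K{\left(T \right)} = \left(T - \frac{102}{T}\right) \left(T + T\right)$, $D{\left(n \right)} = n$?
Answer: $\frac{5858}{5} \approx 1171.6$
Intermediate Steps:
$K{\left(T \right)} = \frac{2 T \left(T - \frac{102}{T}\right)}{5}$ ($K{\left(T \right)} = \frac{\left(T - \frac{102}{T}\right) \left(T + T\right)}{5} = \frac{\left(T - \frac{102}{T}\right) 2 T}{5} = \frac{2 T \left(T - \frac{102}{T}\right)}{5}$)
$D{\left(-42 \right)} + K{\left(-56 \right)} = -42 - \left(\frac{204}{5} - \frac{2 \left(-56\right)^{2}}{5}\right) = -42 + \left(- \frac{204}{5} + \frac{2}{5} \cdot 3136\right) = -42 + \left(- \frac{204}{5} + \frac{6272}{5}\right) = -42 + \frac{6068}{5} = \frac{5858}{5}$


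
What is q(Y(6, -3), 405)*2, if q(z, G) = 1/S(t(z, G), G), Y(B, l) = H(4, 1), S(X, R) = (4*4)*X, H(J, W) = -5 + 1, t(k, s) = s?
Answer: 1/3240 ≈ 0.00030864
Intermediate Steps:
H(J, W) = -4
S(X, R) = 16*X
Y(B, l) = -4
q(z, G) = 1/(16*G)
q(Y(6, -3), 405)*2 = ((1/16)/405)*2 = ((1/16)*(1/405))*2 = (1/6480)*2 = 1/3240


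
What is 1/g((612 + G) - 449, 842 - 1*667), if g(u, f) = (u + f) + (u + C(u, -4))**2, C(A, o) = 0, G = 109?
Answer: 1/74431 ≈ 1.3435e-5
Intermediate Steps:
g(u, f) = f + u + u**2 (g(u, f) = (u + f) + (u + 0)**2 = (f + u) + u**2 = f + u + u**2)
1/g((612 + G) - 449, 842 - 1*667) = 1/((842 - 1*667) + ((612 + 109) - 449) + ((612 + 109) - 449)**2) = 1/((842 - 667) + (721 - 449) + (721 - 449)**2) = 1/(175 + 272 + 272**2) = 1/(175 + 272 + 73984) = 1/74431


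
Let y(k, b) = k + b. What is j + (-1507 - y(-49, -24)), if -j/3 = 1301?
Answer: -5337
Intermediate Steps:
j = -3903 (j = -3*1301 = -3903)
y(k, b) = b + k
j + (-1507 - y(-49, -24)) = -3903 + (-1507 - (-24 - 49)) = -3903 + (-1507 - 1*(-73)) = -3903 + (-1507 + 73) = -3903 - 1434 = -5337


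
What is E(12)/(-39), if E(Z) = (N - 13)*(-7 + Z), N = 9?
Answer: 20/39 ≈ 0.51282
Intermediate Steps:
E(Z) = 28 - 4*Z (E(Z) = (9 - 13)*(-7 + Z) = -4*(-7 + Z) = 28 - 4*Z)
E(12)/(-39) = (28 - 4*12)/(-39) = (28 - 48)*(-1/39) = -20*(-1/39) = 20/39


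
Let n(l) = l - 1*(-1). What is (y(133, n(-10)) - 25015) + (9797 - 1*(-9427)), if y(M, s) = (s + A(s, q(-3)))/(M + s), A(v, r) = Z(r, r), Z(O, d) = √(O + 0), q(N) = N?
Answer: -718093/124 + I*√3/124 ≈ -5791.1 + 0.013968*I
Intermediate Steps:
n(l) = 1 + l (n(l) = l + 1 = 1 + l)
Z(O, d) = √O
A(v, r) = √r
y(M, s) = (s + I*√3)/(M + s) (y(M, s) = (s + √(-3))/(M + s) = (s + I*√3)/(M + s))
(y(133, n(-10)) - 25015) + (9797 - 1*(-9427)) = (((1 - 10) + I*√3)/(133 + (1 - 10)) - 25015) + (9797 - 1*(-9427)) = ((-9 + I*√3)/(133 - 9) - 25015) + (9797 + 9427) = ((-9 + I*√3)/124 - 25015) + 19224 = ((-9/124 + I*√3/124) - 25015) + 19224 = (-3101869/124 + I*√3/124) + 19224 = -718093/124 + I*√3/124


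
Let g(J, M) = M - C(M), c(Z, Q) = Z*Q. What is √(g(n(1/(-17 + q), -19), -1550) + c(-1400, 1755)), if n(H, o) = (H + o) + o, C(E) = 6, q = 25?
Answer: 2*I*√614639 ≈ 1568.0*I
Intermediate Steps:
c(Z, Q) = Q*Z
n(H, o) = H + 2*o
g(J, M) = -6 + M (g(J, M) = M - 1*6 = M - 6 = -6 + M)
√(g(n(1/(-17 + q), -19), -1550) + c(-1400, 1755)) = √((-6 - 1550) + 1755*(-1400)) = √(-1556 - 2457000) = √(-2458556) = 2*I*√614639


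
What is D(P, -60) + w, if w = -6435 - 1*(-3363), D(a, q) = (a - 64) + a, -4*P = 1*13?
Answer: -6285/2 ≈ -3142.5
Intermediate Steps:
P = -13/4 ≈ -3.2500
D(a, q) = -64 + 2*a (D(a, q) = (-64 + a) + a = -64 + 2*a)
w = -3072 (w = -6435 + 3363 = -3072)
D(P, -60) + w = (-64 + 2*(-13/4)) - 3072 = (-64 - 13/2) - 3072 = -141/2 - 3072 = -6285/2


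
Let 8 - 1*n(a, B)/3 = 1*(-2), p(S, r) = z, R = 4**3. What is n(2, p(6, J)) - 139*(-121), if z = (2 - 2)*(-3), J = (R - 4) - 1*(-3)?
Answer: 16849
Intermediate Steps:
R = 64
J = 63 (J = (64 - 4) - 1*(-3) = 60 + 3 = 63)
z = 0 (z = 0*(-3) = 0)
p(S, r) = 0
n(a, B) = 30 (n(a, B) = 24 - 3*(-2) = 24 + 6 = 30)
n(2, p(6, J)) - 139*(-121) = 30 - 139*(-121) = 30 + 16819 = 16849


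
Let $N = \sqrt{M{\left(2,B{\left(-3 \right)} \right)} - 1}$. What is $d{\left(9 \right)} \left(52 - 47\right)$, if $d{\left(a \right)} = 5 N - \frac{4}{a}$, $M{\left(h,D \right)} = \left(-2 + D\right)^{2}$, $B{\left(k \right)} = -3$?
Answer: $- \frac{20}{9} + 50 \sqrt{6} \approx 120.25$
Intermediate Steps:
$N = 2 \sqrt{6}$ ($N = \sqrt{\left(-2 - 3\right)^{2} - 1} = \sqrt{\left(-5\right)^{2} - 1} = \sqrt{25 - 1} = \sqrt{24} = 2 \sqrt{6} \approx 4.899$)
$d{\left(a \right)} = - \frac{4}{a} + 10 \sqrt{6}$ ($d{\left(a \right)} = 5 \cdot 2 \sqrt{6} - \frac{4}{a} = 10 \sqrt{6} - \frac{4}{a} = - \frac{4}{a} + 10 \sqrt{6}$)
$d{\left(9 \right)} \left(52 - 47\right) = \left(- \frac{4}{9} + 10 \sqrt{6}\right) \left(52 - 47\right) = \left(\left(-4\right) \frac{1}{9} + 10 \sqrt{6}\right) 5 = \left(- \frac{4}{9} + 10 \sqrt{6}\right) 5 = - \frac{20}{9} + 50 \sqrt{6}$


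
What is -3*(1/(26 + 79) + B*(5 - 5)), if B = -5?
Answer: -1/35 ≈ -0.028571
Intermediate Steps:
-3*(1/(26 + 79) + B*(5 - 5)) = -3*(1/(26 + 79) - 5*(5 - 5)) = -3*(1/105 - 5*0) = -3*(1/105 + 0) = -3*1/105 = -1/35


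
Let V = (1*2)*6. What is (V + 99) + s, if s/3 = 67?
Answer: 312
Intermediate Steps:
s = 201 (s = 3*67 = 201)
V = 12 (V = 2*6 = 12)
(V + 99) + s = (12 + 99) + 201 = 111 + 201 = 312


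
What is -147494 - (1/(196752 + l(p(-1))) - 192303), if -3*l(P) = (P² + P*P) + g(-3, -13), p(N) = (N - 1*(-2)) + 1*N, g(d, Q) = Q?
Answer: 26449363618/590269 ≈ 44809.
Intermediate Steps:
p(N) = 2 + 2*N (p(N) = (N + 2) + N = (2 + N) + N = 2 + 2*N)
l(P) = 13/3 - 2*P²/3 (l(P) = -((P² + P*P) - 13)/3 = -((P² + P²) - 13)/3 = -(2*P² - 13)/3 = -(-13 + 2*P²)/3 = 13/3 - 2*P²/3)
-147494 - (1/(196752 + l(p(-1))) - 192303) = -147494 - (1/(196752 + (13/3 - 2*(2 + 2*(-1))²/3)) - 192303) = -147494 - (1/(196752 + (13/3 - 2*(2 - 2)²/3)) - 192303) = -147494 - (1/(196752 + (13/3 - ⅔*0²)) - 192303) = -147494 - (1/(196752 + (13/3 - ⅔*0)) - 192303) = -147494 - (1/(196752 + (13/3 + 0)) - 192303) = -147494 - (1/(196752 + 13/3) - 192303) = -147494 - (1/(590269/3) - 192303) = -147494 - (3/590269 - 192303) = -147494 - 1*(-113510499504/590269) = -147494 + 113510499504/590269 = 26449363618/590269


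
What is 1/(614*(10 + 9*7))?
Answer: 1/44822 ≈ 2.2310e-5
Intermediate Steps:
1/(614*(10 + 9*7)) = 1/(614*(10 + 63)) = (1/614)/73 = (1/614)*(1/73) = 1/44822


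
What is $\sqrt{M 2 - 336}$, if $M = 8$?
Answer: $8 i \sqrt{5} \approx 17.889 i$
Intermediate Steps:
$\sqrt{M 2 - 336} = \sqrt{8 \cdot 2 - 336} = \sqrt{16 - 336} = \sqrt{-320} = 8 i \sqrt{5}$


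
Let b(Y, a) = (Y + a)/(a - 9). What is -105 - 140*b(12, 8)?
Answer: 2695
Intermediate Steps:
b(Y, a) = (Y + a)/(-9 + a)
-105 - 140*b(12, 8) = -105 - 140*(12 + 8)/(-9 + 8) = -105 - 140*20/(-1) = -105 - (-140)*20 = -105 - 140*(-20) = -105 + 2800 = 2695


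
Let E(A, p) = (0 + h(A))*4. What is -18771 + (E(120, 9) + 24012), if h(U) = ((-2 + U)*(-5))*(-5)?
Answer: 17041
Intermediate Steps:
h(U) = -50 + 25*U (h(U) = (10 - 5*U)*(-5) = -50 + 25*U)
E(A, p) = -200 + 100*A (E(A, p) = (0 + (-50 + 25*A))*4 = (-50 + 25*A)*4 = -200 + 100*A)
-18771 + (E(120, 9) + 24012) = -18771 + ((-200 + 100*120) + 24012) = -18771 + ((-200 + 12000) + 24012) = -18771 + (11800 + 24012) = -18771 + 35812 = 17041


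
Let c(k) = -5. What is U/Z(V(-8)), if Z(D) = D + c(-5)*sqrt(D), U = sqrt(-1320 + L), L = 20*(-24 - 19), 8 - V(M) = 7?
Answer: -I*sqrt(545)/2 ≈ -11.673*I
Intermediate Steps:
V(M) = 1 (V(M) = 8 - 1*7 = 8 - 7 = 1)
L = -860 (L = 20*(-43) = -860)
U = 2*I*sqrt(545) (U = sqrt(-1320 - 860) = sqrt(-2180) = 2*I*sqrt(545) ≈ 46.69*I)
Z(D) = D - 5*sqrt(D)
U/Z(V(-8)) = (2*I*sqrt(545))/(1 - 5*sqrt(1)) = (2*I*sqrt(545))/(1 - 5*1) = (2*I*sqrt(545))/(1 - 5) = (2*I*sqrt(545))/(-4) = (2*I*sqrt(545))*(-1/4) = -I*sqrt(545)/2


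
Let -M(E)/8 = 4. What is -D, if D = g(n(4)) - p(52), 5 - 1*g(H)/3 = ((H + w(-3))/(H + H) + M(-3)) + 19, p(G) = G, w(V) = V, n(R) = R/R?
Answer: -5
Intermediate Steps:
n(R) = 1
M(E) = -32 (M(E) = -8*4 = -32)
g(H) = 54 - 3*(-3 + H)/(2*H) (g(H) = 15 - 3*(((H - 3)/(H + H) - 32) + 19) = 15 - 3*(((-3 + H)/((2*H)) - 32) + 19) = 15 - 3*(((-3 + H)*(1/(2*H)) - 32) + 19) = 15 - 3*(((-3 + H)/(2*H) - 32) + 19) = 15 - 3*((-32 + (-3 + H)/(2*H)) + 19) = 15 - 3*(-13 + (-3 + H)/(2*H)) = 15 + (39 - 3*(-3 + H)/(2*H)) = 54 - 3*(-3 + H)/(2*H))
D = 5 (D = (3/2)*(3 + 35*1)/1 - 1*52 = (3/2)*1*(3 + 35) - 52 = (3/2)*1*38 - 52 = 57 - 52 = 5)
-D = -1*5 = -5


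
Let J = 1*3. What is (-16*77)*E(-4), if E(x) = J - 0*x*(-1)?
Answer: -3696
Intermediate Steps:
J = 3
E(x) = 3 (E(x) = 3 - 0*x*(-1) = 3 - 0*(-1) = 3 - 1*0 = 3 + 0 = 3)
(-16*77)*E(-4) = -16*77*3 = -1232*3 = -3696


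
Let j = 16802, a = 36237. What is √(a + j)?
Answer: √53039 ≈ 230.30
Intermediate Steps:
√(a + j) = √(36237 + 16802) = √53039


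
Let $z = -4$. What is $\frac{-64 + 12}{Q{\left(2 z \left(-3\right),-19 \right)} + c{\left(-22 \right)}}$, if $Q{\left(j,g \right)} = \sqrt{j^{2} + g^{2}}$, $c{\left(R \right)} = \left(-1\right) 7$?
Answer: $- \frac{91}{222} - \frac{13 \sqrt{937}}{222} \approx -2.2024$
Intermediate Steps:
$c{\left(R \right)} = -7$
$Q{\left(j,g \right)} = \sqrt{g^{2} + j^{2}}$
$\frac{-64 + 12}{Q{\left(2 z \left(-3\right),-19 \right)} + c{\left(-22 \right)}} = \frac{-64 + 12}{\sqrt{\left(-19\right)^{2} + \left(2 \left(-4\right) \left(-3\right)\right)^{2}} - 7} = - \frac{52}{\sqrt{361 + \left(\left(-8\right) \left(-3\right)\right)^{2}} - 7} = - \frac{52}{\sqrt{361 + 24^{2}} - 7} = - \frac{52}{\sqrt{361 + 576} - 7} = - \frac{52}{\sqrt{937} - 7} = - \frac{52}{-7 + \sqrt{937}}$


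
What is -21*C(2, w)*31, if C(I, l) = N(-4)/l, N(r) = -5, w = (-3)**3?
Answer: -1085/9 ≈ -120.56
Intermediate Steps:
w = -27
C(I, l) = -5/l
-21*C(2, w)*31 = -(-105)/(-27)*31 = -(-105)*(-1)/27*31 = -21*5/27*31 = -35/9*31 = -1085/9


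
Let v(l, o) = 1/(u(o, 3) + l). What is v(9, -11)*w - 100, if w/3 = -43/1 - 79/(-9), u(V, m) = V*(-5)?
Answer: -4877/48 ≈ -101.60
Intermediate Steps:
u(V, m) = -5*V
w = -308/3 (w = 3*(-43/1 - 79/(-9)) = 3*(-43*1 - 79*(-1/9)) = 3*(-43 + 79/9) = 3*(-308/9) = -308/3 ≈ -102.67)
v(l, o) = 1/(l - 5*o) (v(l, o) = 1/(-5*o + l) = 1/(l - 5*o))
v(9, -11)*w - 100 = -308/3/(9 - 5*(-11)) - 100 = -308/3/(9 + 55) - 100 = -308/3/64 - 100 = (1/64)*(-308/3) - 100 = -77/48 - 100 = -4877/48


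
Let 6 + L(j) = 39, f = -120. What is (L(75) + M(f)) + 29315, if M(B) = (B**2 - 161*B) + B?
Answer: 62948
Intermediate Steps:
L(j) = 33 (L(j) = -6 + 39 = 33)
M(B) = B**2 - 160*B
(L(75) + M(f)) + 29315 = (33 - 120*(-160 - 120)) + 29315 = (33 - 120*(-280)) + 29315 = (33 + 33600) + 29315 = 33633 + 29315 = 62948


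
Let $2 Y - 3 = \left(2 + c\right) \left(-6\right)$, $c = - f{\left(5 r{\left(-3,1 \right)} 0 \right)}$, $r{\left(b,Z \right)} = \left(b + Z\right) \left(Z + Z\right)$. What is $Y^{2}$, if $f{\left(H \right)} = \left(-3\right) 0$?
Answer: $\frac{81}{4} \approx 20.25$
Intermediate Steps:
$r{\left(b,Z \right)} = 2 Z \left(Z + b\right)$ ($r{\left(b,Z \right)} = \left(Z + b\right) 2 Z = 2 Z \left(Z + b\right)$)
$f{\left(H \right)} = 0$
$c = 0$ ($c = \left(-1\right) 0 = 0$)
$Y = - \frac{9}{2}$ ($Y = \frac{3}{2} + \frac{\left(2 + 0\right) \left(-6\right)}{2} = \frac{3}{2} + \frac{2 \left(-6\right)}{2} = \frac{3}{2} + \frac{1}{2} \left(-12\right) = \frac{3}{2} - 6 = - \frac{9}{2} \approx -4.5$)
$Y^{2} = \left(- \frac{9}{2}\right)^{2} = \frac{81}{4}$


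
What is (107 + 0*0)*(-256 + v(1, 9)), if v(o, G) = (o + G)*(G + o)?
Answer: -16692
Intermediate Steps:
v(o, G) = (G + o)² (v(o, G) = (G + o)*(G + o) = (G + o)²)
(107 + 0*0)*(-256 + v(1, 9)) = (107 + 0*0)*(-256 + (9 + 1)²) = (107 + 0)*(-256 + 10²) = 107*(-256 + 100) = 107*(-156) = -16692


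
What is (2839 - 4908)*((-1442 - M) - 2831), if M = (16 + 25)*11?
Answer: 9773956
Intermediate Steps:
M = 451 (M = 41*11 = 451)
(2839 - 4908)*((-1442 - M) - 2831) = (2839 - 4908)*((-1442 - 1*451) - 2831) = -2069*((-1442 - 451) - 2831) = -2069*(-1893 - 2831) = -2069*(-4724) = 9773956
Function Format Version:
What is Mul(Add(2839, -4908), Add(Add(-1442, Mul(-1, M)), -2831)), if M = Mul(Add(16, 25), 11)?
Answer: 9773956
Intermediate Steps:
M = 451 (M = Mul(41, 11) = 451)
Mul(Add(2839, -4908), Add(Add(-1442, Mul(-1, M)), -2831)) = Mul(Add(2839, -4908), Add(Add(-1442, Mul(-1, 451)), -2831)) = Mul(-2069, Add(Add(-1442, -451), -2831)) = Mul(-2069, Add(-1893, -2831)) = Mul(-2069, -4724) = 9773956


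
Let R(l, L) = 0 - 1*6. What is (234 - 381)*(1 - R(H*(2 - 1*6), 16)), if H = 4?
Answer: -1029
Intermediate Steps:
R(l, L) = -6 (R(l, L) = 0 - 6 = -6)
(234 - 381)*(1 - R(H*(2 - 1*6), 16)) = (234 - 381)*(1 - 1*(-6)) = -147*(1 + 6) = -147*7 = -1029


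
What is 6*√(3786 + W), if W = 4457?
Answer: 6*√8243 ≈ 544.75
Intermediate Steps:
6*√(3786 + W) = 6*√(3786 + 4457) = 6*√8243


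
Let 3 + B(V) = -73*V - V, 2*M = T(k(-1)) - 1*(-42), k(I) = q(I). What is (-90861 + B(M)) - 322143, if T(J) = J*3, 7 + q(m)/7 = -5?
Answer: -405237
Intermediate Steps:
q(m) = -84 (q(m) = -49 + 7*(-5) = -49 - 35 = -84)
k(I) = -84
T(J) = 3*J
M = -105 (M = (3*(-84) - 1*(-42))/2 = (-252 + 42)/2 = (1/2)*(-210) = -105)
B(V) = -3 - 74*V (B(V) = -3 + (-73*V - V) = -3 - 74*V)
(-90861 + B(M)) - 322143 = (-90861 + (-3 - 74*(-105))) - 322143 = (-90861 + (-3 + 7770)) - 322143 = (-90861 + 7767) - 322143 = -83094 - 322143 = -405237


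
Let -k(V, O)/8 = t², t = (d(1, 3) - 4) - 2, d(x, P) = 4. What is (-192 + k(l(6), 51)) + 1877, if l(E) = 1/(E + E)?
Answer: 1653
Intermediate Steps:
l(E) = 1/(2*E)
t = -2 (t = (4 - 4) - 2 = 0 - 2 = -2)
k(V, O) = -32 (k(V, O) = -8*(-2)² = -8*4 = -32)
(-192 + k(l(6), 51)) + 1877 = (-192 - 32) + 1877 = -224 + 1877 = 1653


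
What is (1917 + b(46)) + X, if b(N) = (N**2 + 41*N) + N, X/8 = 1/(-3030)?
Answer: 9036971/1515 ≈ 5965.0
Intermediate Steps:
X = -4/1515 (X = 8/(-3030) = 8*(-1/3030) = -4/1515 ≈ -0.0026403)
b(N) = N**2 + 42*N
(1917 + b(46)) + X = (1917 + 46*(42 + 46)) - 4/1515 = (1917 + 46*88) - 4/1515 = (1917 + 4048) - 4/1515 = 5965 - 4/1515 = 9036971/1515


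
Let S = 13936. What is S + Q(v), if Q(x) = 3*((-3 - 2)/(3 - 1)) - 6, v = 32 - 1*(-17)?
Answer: 27845/2 ≈ 13923.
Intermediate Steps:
v = 49 (v = 32 + 17 = 49)
Q(x) = -27/2 (Q(x) = 3*(-5/2) - 6 = -15/2 - 6 = -27/2)
S + Q(v) = 13936 - 27/2 = 27845/2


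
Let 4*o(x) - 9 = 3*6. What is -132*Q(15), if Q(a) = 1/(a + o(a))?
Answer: -176/29 ≈ -6.0690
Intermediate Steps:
o(x) = 27/4 (o(x) = 9/4 + (3*6)/4 = 9/4 + (¼)*18 = 9/4 + 9/2 = 27/4)
Q(a) = 1/(27/4 + a) (Q(a) = 1/(a + 27/4) = 1/(27/4 + a))
-132*Q(15) = -528/(27 + 4*15) = -528/(27 + 60) = -528/87 = -132*4/87 = -176/29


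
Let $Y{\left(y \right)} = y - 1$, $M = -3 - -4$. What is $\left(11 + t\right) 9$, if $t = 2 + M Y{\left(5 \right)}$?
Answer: $153$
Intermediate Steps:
$M = 1$ ($M = -3 + 4 = 1$)
$Y{\left(y \right)} = -1 + y$ ($Y{\left(y \right)} = y - 1 = -1 + y$)
$t = 6$ ($t = 2 + 1 \left(-1 + 5\right) = 2 + 1 \cdot 4 = 2 + 4 = 6$)
$\left(11 + t\right) 9 = \left(11 + 6\right) 9 = 17 \cdot 9 = 153$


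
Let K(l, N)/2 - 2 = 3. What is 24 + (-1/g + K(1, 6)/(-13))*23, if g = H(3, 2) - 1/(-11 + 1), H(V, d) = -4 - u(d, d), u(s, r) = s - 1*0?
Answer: 7828/767 ≈ 10.206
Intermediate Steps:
K(l, N) = 10 (K(l, N) = 4 + 2*3 = 4 + 6 = 10)
u(s, r) = s (u(s, r) = s + 0 = s)
H(V, d) = -4 - d
g = -59/10 (g = (-4 - 1*2) - 1/(-11 + 1) = (-4 - 2) - 1/(-10) = -6 - 1*(-⅒) = -6 + ⅒ = -59/10 ≈ -5.9000)
24 + (-1/g + K(1, 6)/(-13))*23 = 24 + (-1/(-59/10) + 10/(-13))*23 = 24 + (-1*(-10/59) + 10*(-1/13))*23 = 24 + (10/59 - 10/13)*23 = 24 - 460/767*23 = 24 - 10580/767 = 7828/767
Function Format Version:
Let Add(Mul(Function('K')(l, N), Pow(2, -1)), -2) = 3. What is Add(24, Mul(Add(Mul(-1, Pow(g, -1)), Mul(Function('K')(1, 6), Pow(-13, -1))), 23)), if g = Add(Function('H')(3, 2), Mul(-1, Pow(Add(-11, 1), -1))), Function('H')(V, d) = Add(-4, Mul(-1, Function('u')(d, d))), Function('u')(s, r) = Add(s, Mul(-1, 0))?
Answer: Rational(7828, 767) ≈ 10.206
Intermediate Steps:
Function('K')(l, N) = 10 (Function('K')(l, N) = Add(4, Mul(2, 3)) = Add(4, 6) = 10)
Function('u')(s, r) = s (Function('u')(s, r) = Add(s, 0) = s)
Function('H')(V, d) = Add(-4, Mul(-1, d))
g = Rational(-59, 10) (g = Add(Add(-4, Mul(-1, 2)), Mul(-1, Pow(Add(-11, 1), -1))) = Add(Add(-4, -2), Mul(-1, Pow(-10, -1))) = Add(-6, Mul(-1, Rational(-1, 10))) = Add(-6, Rational(1, 10)) = Rational(-59, 10) ≈ -5.9000)
Add(24, Mul(Add(Mul(-1, Pow(g, -1)), Mul(Function('K')(1, 6), Pow(-13, -1))), 23)) = Add(24, Mul(Add(Mul(-1, Pow(Rational(-59, 10), -1)), Mul(10, Pow(-13, -1))), 23)) = Add(24, Mul(Add(Mul(-1, Rational(-10, 59)), Mul(10, Rational(-1, 13))), 23)) = Add(24, Mul(Add(Rational(10, 59), Rational(-10, 13)), 23)) = Add(24, Mul(Rational(-460, 767), 23)) = Add(24, Rational(-10580, 767)) = Rational(7828, 767)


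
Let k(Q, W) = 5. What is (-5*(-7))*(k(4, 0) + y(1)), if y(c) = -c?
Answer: 140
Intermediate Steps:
(-5*(-7))*(k(4, 0) + y(1)) = (-5*(-7))*(5 - 1*1) = 35*(5 - 1) = 35*4 = 140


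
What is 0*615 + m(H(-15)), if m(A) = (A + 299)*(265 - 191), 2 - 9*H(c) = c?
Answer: 200392/9 ≈ 22266.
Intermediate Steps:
H(c) = 2/9 - c/9
m(A) = 22126 + 74*A (m(A) = (299 + A)*74 = 22126 + 74*A)
0*615 + m(H(-15)) = 0*615 + (22126 + 74*(2/9 - ⅑*(-15))) = 0 + (22126 + 74*(2/9 + 5/3)) = 0 + (22126 + 74*(17/9)) = 0 + (22126 + 1258/9) = 0 + 200392/9 = 200392/9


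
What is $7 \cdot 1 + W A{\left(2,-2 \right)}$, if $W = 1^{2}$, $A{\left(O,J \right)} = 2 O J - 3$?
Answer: $-4$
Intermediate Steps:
$A{\left(O,J \right)} = -3 + 2 J O$ ($A{\left(O,J \right)} = 2 J O - 3 = -3 + 2 J O$)
$W = 1$
$7 \cdot 1 + W A{\left(2,-2 \right)} = 7 \cdot 1 + 1 \left(-3 + 2 \left(-2\right) 2\right) = 7 + 1 \left(-3 - 8\right) = 7 + 1 \left(-11\right) = 7 - 11 = -4$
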